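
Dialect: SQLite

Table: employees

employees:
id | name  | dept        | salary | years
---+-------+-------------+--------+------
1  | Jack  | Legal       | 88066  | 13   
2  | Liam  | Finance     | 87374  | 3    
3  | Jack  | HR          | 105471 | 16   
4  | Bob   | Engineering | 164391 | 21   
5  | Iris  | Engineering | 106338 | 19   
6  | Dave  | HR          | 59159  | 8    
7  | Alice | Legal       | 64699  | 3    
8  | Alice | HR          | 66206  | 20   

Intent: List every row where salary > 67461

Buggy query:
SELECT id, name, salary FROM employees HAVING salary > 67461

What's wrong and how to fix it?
Bug: HAVING filters the output of aggregation, but this query has no GROUP BY and no aggregate functions, so SQLite rejects it (HAVING clause on a non-aggregate query); the condition here is per row

Fix: Use WHERE for row-level filtering

Corrected query:
SELECT id, name, salary FROM employees WHERE salary > 67461

Result:
id | name | salary
---+------+-------
1  | Jack | 88066 
2  | Liam | 87374 
3  | Jack | 105471
4  | Bob  | 164391
5  | Iris | 106338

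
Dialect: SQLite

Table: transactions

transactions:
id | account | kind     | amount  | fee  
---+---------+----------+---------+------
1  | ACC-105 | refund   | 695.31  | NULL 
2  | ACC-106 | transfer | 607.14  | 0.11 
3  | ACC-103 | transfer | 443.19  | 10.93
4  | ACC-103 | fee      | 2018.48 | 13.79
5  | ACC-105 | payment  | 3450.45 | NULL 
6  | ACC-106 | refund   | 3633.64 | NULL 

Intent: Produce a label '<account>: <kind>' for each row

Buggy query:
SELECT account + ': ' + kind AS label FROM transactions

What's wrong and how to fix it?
Bug: '+' is numeric addition; on text columns SQLite converts them to 0 instead of concatenating

Fix: Use the || operator for string concatenation

Corrected query:
SELECT account || ': ' || kind AS label FROM transactions

Result:
label            
-----------------
ACC-105: refund  
ACC-106: transfer
ACC-103: transfer
ACC-103: fee     
ACC-105: payment 
ACC-106: refund  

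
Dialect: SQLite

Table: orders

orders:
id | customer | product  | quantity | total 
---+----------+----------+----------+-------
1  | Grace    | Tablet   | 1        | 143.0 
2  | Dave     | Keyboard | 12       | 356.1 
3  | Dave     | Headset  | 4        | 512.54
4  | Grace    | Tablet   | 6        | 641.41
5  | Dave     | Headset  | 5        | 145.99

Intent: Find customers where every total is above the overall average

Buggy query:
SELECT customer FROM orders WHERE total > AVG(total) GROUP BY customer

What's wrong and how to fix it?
Bug: AVG() is an aggregate; it can't sit directly in WHERE

Fix: Use a subquery for AVG and a HAVING MIN(...) filter so the condition holds for every row in the group

Corrected query:
SELECT customer FROM orders GROUP BY customer HAVING MIN(total) > (SELECT AVG(total) FROM orders)

Result:
(no rows)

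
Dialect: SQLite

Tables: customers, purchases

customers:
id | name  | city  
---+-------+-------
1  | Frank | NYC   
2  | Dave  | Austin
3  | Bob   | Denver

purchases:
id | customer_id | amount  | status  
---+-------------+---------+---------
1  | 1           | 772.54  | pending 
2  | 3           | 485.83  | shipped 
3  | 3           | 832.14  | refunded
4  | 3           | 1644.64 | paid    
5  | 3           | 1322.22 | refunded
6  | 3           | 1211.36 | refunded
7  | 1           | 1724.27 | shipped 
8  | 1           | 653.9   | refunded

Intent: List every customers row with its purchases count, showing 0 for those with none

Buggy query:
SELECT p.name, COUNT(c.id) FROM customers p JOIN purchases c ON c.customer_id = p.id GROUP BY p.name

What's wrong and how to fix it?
Bug: An inner join excludes parents with zero children

Fix: Use LEFT JOIN so parents without children still appear (COUNT(c.id) gives 0)

Corrected query:
SELECT p.name, COUNT(c.id) FROM customers p LEFT JOIN purchases c ON c.customer_id = p.id GROUP BY p.name

Result:
name  | COUNT(c.id)
------+------------
Bob   | 5          
Dave  | 0          
Frank | 3          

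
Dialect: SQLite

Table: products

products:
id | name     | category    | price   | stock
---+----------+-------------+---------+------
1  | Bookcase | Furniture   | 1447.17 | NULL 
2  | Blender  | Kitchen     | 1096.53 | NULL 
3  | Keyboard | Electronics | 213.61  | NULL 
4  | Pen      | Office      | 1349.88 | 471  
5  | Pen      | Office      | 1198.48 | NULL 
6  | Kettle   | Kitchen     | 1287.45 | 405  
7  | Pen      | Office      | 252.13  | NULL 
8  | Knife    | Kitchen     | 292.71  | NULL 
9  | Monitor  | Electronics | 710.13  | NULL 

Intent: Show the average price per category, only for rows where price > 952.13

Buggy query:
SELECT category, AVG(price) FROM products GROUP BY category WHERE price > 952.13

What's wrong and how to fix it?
Bug: Row-level WHERE must come before GROUP BY in the clause order

Fix: Place WHERE between FROM and GROUP BY

Corrected query:
SELECT category, AVG(price) FROM products WHERE price > 952.13 GROUP BY category

Result:
category  | AVG(price)
----------+-----------
Furniture | 1447.17   
Kitchen   | 1191.99   
Office    | 1274.18   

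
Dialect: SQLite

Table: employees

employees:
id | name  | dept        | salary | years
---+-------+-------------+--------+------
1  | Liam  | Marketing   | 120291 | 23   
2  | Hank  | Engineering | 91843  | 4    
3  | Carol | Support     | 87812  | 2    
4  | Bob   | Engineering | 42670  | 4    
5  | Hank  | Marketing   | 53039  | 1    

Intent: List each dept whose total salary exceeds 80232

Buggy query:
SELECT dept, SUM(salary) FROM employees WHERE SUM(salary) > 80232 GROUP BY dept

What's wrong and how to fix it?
Bug: WHERE runs before GROUP BY, so aggregates aren't available there

Fix: Move the aggregate condition to a HAVING clause

Corrected query:
SELECT dept, SUM(salary) FROM employees GROUP BY dept HAVING SUM(salary) > 80232

Result:
dept        | SUM(salary)
------------+------------
Engineering | 134513     
Marketing   | 173330     
Support     | 87812      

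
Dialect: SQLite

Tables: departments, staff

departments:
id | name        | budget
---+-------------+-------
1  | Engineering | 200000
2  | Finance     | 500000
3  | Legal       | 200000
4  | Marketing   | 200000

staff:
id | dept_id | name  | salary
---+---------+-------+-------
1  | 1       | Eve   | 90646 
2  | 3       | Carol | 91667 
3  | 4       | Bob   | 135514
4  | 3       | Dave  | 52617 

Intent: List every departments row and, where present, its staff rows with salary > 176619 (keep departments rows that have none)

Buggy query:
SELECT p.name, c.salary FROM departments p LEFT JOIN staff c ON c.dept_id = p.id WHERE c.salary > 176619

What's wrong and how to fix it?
Bug: Filtering c.salary in WHERE discards the NULL rows produced by LEFT JOIN, turning it into an inner join

Fix: Put 'c.salary > 176619' in the JOIN's ON clause instead of WHERE

Corrected query:
SELECT p.name, c.salary FROM departments p LEFT JOIN staff c ON c.dept_id = p.id AND c.salary > 176619

Result:
name        | salary
------------+-------
Engineering | NULL  
Finance     | NULL  
Legal       | NULL  
Marketing   | NULL  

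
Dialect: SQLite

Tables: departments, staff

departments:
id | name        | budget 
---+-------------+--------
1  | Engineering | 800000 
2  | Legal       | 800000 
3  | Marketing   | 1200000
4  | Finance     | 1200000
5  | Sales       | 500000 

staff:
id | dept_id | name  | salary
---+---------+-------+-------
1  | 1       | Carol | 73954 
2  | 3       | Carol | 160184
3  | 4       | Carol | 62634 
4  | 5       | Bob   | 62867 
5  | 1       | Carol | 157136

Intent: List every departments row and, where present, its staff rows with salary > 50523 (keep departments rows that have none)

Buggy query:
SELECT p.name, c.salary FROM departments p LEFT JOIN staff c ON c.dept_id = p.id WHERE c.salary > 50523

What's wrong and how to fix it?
Bug: A WHERE condition on the right-hand table after LEFT JOIN drops unmatched parents

Fix: Move the right-table condition into the ON clause so unmatched parents are kept

Corrected query:
SELECT p.name, c.salary FROM departments p LEFT JOIN staff c ON c.dept_id = p.id AND c.salary > 50523

Result:
name        | salary
------------+-------
Engineering | 73954 
Engineering | 157136
Legal       | NULL  
Marketing   | 160184
Finance     | 62634 
Sales       | 62867 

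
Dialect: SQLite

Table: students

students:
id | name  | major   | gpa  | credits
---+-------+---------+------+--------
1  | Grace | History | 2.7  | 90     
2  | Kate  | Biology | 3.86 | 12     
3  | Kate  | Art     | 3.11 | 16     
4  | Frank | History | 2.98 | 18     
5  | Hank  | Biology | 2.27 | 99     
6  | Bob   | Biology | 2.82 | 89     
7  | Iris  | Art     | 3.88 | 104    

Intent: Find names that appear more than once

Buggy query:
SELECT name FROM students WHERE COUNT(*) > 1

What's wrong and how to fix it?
Bug: COUNT(*) is an aggregate and cannot be used in WHERE

Fix: Group first, then use HAVING for the count condition

Corrected query:
SELECT name FROM students GROUP BY name HAVING COUNT(*) > 1

Result:
name
----
Kate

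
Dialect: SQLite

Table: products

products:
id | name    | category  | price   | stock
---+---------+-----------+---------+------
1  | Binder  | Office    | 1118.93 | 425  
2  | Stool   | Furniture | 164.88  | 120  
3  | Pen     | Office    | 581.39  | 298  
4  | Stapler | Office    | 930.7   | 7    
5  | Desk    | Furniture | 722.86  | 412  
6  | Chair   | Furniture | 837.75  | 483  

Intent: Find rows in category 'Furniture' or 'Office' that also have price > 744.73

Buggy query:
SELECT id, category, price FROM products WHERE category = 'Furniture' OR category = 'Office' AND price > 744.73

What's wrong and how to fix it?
Bug: Without parentheses, AND is evaluated before OR, so the price filter only applies to the 'Office' branch

Fix: Add parentheses around the OR so the AND applies to both alternatives

Corrected query:
SELECT id, category, price FROM products WHERE (category = 'Furniture' OR category = 'Office') AND price > 744.73

Result:
id | category  | price  
---+-----------+--------
1  | Office    | 1118.93
4  | Office    | 930.7  
6  | Furniture | 837.75 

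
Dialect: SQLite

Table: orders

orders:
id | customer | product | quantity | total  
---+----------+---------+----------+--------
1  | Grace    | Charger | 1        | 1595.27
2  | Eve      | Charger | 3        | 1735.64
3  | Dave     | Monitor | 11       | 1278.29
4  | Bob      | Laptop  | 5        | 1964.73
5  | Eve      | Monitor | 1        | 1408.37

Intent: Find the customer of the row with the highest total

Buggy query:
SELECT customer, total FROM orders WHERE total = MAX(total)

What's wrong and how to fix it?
Bug: WHERE is evaluated per row; an aggregate over the whole table isn't defined there

Fix: Wrap MAX in a scalar subquery so WHERE compares against a single value

Corrected query:
SELECT customer, total FROM orders WHERE total = (SELECT MAX(total) FROM orders)

Result:
customer | total  
---------+--------
Bob      | 1964.73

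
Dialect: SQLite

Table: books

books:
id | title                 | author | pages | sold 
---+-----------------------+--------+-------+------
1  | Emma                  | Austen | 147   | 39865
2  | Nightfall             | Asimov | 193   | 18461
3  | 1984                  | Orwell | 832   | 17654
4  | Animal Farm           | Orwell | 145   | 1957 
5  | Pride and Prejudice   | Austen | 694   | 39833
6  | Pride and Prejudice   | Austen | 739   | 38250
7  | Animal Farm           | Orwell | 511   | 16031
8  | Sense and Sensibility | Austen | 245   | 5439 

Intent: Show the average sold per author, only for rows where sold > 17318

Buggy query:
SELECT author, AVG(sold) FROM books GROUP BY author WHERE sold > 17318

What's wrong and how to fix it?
Bug: WHERE cannot follow GROUP BY

Fix: Move the WHERE clause before GROUP BY

Corrected query:
SELECT author, AVG(sold) FROM books WHERE sold > 17318 GROUP BY author

Result:
author | AVG(sold)
-------+----------
Asimov | 18461    
Austen | 39316    
Orwell | 17654    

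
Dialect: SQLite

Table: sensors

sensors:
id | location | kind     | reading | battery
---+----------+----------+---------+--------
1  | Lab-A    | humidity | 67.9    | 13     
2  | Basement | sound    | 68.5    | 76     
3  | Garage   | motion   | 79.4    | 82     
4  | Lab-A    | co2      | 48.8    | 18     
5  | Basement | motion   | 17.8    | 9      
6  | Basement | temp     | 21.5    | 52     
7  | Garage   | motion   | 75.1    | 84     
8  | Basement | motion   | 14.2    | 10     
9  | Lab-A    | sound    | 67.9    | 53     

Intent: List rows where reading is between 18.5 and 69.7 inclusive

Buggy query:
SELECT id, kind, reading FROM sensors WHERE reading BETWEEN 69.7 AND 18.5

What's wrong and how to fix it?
Bug: The bounds are reversed; BETWEEN a AND b requires a <= b to match anything

Fix: Write BETWEEN 18.5 AND 69.7

Corrected query:
SELECT id, kind, reading FROM sensors WHERE reading BETWEEN 18.5 AND 69.7

Result:
id | kind     | reading
---+----------+--------
1  | humidity | 67.9   
2  | sound    | 68.5   
4  | co2      | 48.8   
6  | temp     | 21.5   
9  | sound    | 67.9   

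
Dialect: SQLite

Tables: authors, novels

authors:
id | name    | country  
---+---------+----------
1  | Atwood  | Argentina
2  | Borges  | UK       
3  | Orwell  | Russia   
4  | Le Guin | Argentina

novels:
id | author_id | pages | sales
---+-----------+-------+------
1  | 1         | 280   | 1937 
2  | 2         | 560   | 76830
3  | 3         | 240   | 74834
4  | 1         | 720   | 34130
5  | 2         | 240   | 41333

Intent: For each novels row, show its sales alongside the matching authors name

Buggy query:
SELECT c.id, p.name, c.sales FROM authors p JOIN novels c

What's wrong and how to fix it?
Bug: JOIN with no ON clause produces a cartesian product; every novels row pairs with every authors row

Fix: Specify the join condition linking the foreign key to the parent id

Corrected query:
SELECT c.id, p.name, c.sales FROM authors p JOIN novels c ON c.author_id = p.id

Result:
id | name   | sales
---+--------+------
1  | Atwood | 1937 
2  | Borges | 76830
3  | Orwell | 74834
4  | Atwood | 34130
5  | Borges | 41333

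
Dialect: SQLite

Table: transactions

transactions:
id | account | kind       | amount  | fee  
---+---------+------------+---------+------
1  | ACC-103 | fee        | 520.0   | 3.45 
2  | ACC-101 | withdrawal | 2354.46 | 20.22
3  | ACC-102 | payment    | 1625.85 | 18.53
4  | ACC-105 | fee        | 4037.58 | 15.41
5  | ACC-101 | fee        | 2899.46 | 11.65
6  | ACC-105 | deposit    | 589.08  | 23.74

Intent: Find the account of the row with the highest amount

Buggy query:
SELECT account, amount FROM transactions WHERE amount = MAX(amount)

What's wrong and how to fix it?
Bug: MAX(amount) is an aggregate and cannot be used directly in WHERE

Fix: Wrap MAX in a scalar subquery so WHERE compares against a single value

Corrected query:
SELECT account, amount FROM transactions WHERE amount = (SELECT MAX(amount) FROM transactions)

Result:
account | amount 
--------+--------
ACC-105 | 4037.58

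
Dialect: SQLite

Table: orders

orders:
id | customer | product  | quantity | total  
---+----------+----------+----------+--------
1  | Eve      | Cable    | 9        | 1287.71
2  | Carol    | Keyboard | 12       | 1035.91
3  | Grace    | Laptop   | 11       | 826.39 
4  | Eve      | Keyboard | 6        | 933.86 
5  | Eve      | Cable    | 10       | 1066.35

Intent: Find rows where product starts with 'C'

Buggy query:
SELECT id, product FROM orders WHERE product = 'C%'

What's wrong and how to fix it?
Bug: '=' compares the literal string including the % character; pattern matching needs LIKE

Fix: Replace '=' with LIKE so 'C%' is treated as a pattern

Corrected query:
SELECT id, product FROM orders WHERE product LIKE 'C%'

Result:
id | product
---+--------
1  | Cable  
5  | Cable  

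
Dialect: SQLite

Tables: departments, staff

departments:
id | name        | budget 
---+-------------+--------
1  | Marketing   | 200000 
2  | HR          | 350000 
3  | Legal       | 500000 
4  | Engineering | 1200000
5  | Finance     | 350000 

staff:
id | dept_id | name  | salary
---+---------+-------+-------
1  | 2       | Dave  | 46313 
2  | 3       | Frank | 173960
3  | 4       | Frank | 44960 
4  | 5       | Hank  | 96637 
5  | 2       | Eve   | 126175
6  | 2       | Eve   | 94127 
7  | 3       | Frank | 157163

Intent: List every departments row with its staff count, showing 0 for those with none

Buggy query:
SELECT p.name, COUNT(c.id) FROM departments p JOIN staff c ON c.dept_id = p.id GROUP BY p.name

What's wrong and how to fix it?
Bug: INNER JOIN drops departments rows that have no matching staff rows

Fix: Use LEFT JOIN so parents without children still appear (COUNT(c.id) gives 0)

Corrected query:
SELECT p.name, COUNT(c.id) FROM departments p LEFT JOIN staff c ON c.dept_id = p.id GROUP BY p.name

Result:
name        | COUNT(c.id)
------------+------------
Engineering | 1          
Finance     | 1          
HR          | 3          
Legal       | 2          
Marketing   | 0          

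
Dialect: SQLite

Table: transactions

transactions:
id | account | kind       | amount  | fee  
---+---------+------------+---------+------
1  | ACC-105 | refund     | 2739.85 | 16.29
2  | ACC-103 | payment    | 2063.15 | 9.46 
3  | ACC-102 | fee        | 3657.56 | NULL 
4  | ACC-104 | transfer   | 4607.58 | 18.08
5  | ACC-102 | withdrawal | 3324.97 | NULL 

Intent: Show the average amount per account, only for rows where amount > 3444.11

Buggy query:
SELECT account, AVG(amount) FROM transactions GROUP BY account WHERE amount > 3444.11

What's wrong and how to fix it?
Bug: WHERE cannot follow GROUP BY

Fix: Move the WHERE clause before GROUP BY

Corrected query:
SELECT account, AVG(amount) FROM transactions WHERE amount > 3444.11 GROUP BY account

Result:
account | AVG(amount)
--------+------------
ACC-102 | 3657.56    
ACC-104 | 4607.58    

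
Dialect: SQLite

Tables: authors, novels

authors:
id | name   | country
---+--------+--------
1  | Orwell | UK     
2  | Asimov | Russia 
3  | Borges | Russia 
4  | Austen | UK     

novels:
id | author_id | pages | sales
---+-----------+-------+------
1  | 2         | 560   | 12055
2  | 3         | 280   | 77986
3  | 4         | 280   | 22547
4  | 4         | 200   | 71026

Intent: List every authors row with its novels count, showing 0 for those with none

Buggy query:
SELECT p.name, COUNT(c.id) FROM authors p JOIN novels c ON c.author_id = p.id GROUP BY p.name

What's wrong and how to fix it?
Bug: INNER JOIN drops authors rows that have no matching novels rows

Fix: Switch to LEFT JOIN to retain unmatched parent rows

Corrected query:
SELECT p.name, COUNT(c.id) FROM authors p LEFT JOIN novels c ON c.author_id = p.id GROUP BY p.name

Result:
name   | COUNT(c.id)
-------+------------
Asimov | 1          
Austen | 2          
Borges | 1          
Orwell | 0          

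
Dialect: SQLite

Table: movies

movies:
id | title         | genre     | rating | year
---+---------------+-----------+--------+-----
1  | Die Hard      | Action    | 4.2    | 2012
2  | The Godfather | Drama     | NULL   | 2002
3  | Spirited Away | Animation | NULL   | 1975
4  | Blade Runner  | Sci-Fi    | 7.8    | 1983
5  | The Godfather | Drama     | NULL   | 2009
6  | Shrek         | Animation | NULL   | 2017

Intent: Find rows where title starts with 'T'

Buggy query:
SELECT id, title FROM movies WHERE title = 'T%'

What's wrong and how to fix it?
Bug: Wildcards only work with LIKE; '=' treats '%' as a literal character

Fix: Replace '=' with LIKE so 'T%' is treated as a pattern

Corrected query:
SELECT id, title FROM movies WHERE title LIKE 'T%'

Result:
id | title        
---+--------------
2  | The Godfather
5  | The Godfather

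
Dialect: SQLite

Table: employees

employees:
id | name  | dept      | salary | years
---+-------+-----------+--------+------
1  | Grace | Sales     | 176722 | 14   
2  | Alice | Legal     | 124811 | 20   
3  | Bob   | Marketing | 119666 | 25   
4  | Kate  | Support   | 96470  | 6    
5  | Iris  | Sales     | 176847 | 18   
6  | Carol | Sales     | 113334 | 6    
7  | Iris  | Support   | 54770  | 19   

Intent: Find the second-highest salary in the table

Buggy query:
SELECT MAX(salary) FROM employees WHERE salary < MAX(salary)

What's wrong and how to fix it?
Bug: The inner MAX is an aggregate inside WHERE, which is not allowed

Fix: Compute the overall MAX in a subquery, then take MAX of rows below it

Corrected query:
SELECT MAX(salary) FROM employees WHERE salary < (SELECT MAX(salary) FROM employees)

Result:
MAX(salary)
-----------
176722     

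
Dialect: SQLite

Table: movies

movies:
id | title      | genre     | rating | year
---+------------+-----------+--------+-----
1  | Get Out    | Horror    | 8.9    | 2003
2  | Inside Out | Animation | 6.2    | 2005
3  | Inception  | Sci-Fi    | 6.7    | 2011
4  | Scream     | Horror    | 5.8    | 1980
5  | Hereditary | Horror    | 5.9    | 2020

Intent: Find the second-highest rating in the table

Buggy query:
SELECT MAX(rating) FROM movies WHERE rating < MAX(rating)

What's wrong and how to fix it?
Bug: MAX(rating) on the right of the comparison is an aggregate-in-WHERE error

Fix: Compute the overall MAX in a subquery, then take MAX of rows below it

Corrected query:
SELECT MAX(rating) FROM movies WHERE rating < (SELECT MAX(rating) FROM movies)

Result:
MAX(rating)
-----------
6.7        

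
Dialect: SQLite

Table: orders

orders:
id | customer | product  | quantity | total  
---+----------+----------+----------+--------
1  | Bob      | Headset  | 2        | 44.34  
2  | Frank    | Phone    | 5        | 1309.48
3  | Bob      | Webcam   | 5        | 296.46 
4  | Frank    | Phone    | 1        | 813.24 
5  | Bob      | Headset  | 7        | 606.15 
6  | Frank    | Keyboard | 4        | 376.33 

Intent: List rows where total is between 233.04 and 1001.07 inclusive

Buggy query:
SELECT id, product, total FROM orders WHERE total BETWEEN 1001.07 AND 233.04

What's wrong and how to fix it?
Bug: The bounds are reversed; BETWEEN a AND b requires a <= b to match anything

Fix: Write BETWEEN 233.04 AND 1001.07

Corrected query:
SELECT id, product, total FROM orders WHERE total BETWEEN 233.04 AND 1001.07

Result:
id | product  | total 
---+----------+-------
3  | Webcam   | 296.46
4  | Phone    | 813.24
5  | Headset  | 606.15
6  | Keyboard | 376.33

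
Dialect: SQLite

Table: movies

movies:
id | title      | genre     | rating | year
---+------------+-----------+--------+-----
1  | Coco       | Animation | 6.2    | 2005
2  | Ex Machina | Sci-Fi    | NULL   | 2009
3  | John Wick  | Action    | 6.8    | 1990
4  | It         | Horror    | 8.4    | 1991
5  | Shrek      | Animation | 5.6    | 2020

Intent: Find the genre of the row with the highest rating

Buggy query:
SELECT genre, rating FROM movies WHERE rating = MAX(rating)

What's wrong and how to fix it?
Bug: WHERE is evaluated per row; an aggregate over the whole table isn't defined there

Fix: Use a subquery: WHERE rating = (SELECT MAX(rating) FROM movies)

Corrected query:
SELECT genre, rating FROM movies WHERE rating = (SELECT MAX(rating) FROM movies)

Result:
genre  | rating
-------+-------
Horror | 8.4   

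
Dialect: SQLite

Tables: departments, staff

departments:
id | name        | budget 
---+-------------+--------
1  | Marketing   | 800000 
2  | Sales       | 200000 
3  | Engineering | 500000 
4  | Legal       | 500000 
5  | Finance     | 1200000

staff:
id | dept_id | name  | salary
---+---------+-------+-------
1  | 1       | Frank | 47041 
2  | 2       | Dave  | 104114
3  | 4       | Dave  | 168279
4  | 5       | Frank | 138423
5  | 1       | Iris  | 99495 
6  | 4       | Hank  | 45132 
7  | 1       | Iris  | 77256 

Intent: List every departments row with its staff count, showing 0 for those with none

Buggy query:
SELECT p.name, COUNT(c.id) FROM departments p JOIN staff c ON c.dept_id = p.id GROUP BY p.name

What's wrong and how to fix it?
Bug: An inner join excludes parents with zero children

Fix: Use LEFT JOIN so parents without children still appear (COUNT(c.id) gives 0)

Corrected query:
SELECT p.name, COUNT(c.id) FROM departments p LEFT JOIN staff c ON c.dept_id = p.id GROUP BY p.name

Result:
name        | COUNT(c.id)
------------+------------
Engineering | 0          
Finance     | 1          
Legal       | 2          
Marketing   | 3          
Sales       | 1          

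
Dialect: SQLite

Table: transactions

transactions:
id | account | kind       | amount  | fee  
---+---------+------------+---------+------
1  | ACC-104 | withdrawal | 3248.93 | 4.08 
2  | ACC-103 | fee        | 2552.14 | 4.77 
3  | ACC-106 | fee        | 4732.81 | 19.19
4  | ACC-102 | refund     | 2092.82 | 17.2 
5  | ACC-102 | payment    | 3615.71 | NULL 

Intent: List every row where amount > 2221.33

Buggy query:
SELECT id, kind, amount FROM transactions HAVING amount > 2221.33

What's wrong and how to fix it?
Bug: HAVING filters the output of aggregation, but this query has no GROUP BY and no aggregate functions, so SQLite rejects it (HAVING clause on a non-aggregate query); the condition here is per row

Fix: Use WHERE for row-level filtering

Corrected query:
SELECT id, kind, amount FROM transactions WHERE amount > 2221.33

Result:
id | kind       | amount 
---+------------+--------
1  | withdrawal | 3248.93
2  | fee        | 2552.14
3  | fee        | 4732.81
5  | payment    | 3615.71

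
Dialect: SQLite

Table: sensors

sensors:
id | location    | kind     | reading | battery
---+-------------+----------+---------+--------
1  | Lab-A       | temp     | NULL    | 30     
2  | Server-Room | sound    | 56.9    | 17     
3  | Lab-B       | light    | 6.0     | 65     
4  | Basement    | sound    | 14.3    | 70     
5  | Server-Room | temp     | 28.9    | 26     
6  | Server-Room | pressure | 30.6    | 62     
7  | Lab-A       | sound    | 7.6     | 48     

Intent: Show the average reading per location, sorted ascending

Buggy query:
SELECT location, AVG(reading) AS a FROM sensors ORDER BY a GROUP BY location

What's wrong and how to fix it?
Bug: ORDER BY appears before GROUP BY; SQL clause order requires GROUP BY first

Fix: Reorder: SELECT … FROM … GROUP BY … ORDER BY …

Corrected query:
SELECT location, AVG(reading) AS a FROM sensors GROUP BY location ORDER BY a

Result:
location    | a   
------------+-----
Lab-B       | 6   
Lab-A       | 7.6 
Basement    | 14.3
Server-Room | 38.8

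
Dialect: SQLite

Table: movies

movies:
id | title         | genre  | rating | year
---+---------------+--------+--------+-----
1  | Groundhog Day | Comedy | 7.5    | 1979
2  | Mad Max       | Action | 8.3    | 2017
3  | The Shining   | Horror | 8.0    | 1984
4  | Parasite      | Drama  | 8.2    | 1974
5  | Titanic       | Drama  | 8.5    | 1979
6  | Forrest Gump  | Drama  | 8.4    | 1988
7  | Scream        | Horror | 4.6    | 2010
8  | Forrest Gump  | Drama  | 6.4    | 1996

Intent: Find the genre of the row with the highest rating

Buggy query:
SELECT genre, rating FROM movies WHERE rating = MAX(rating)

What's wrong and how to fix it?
Bug: WHERE is evaluated per row; an aggregate over the whole table isn't defined there

Fix: Wrap MAX in a scalar subquery so WHERE compares against a single value

Corrected query:
SELECT genre, rating FROM movies WHERE rating = (SELECT MAX(rating) FROM movies)

Result:
genre | rating
------+-------
Drama | 8.5   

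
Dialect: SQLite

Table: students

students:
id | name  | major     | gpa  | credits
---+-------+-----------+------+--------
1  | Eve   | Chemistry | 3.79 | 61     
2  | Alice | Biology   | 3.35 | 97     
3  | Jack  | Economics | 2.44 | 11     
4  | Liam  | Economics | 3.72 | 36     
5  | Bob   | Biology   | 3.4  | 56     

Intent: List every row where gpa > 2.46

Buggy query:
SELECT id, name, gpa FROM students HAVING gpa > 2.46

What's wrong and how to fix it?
Bug: HAVING filters the output of aggregation, but this query has no GROUP BY and no aggregate functions, so SQLite rejects it (HAVING clause on a non-aggregate query); the condition here is per row

Fix: Replace HAVING with WHERE since the condition applies to individual rows

Corrected query:
SELECT id, name, gpa FROM students WHERE gpa > 2.46

Result:
id | name  | gpa 
---+-------+-----
1  | Eve   | 3.79
2  | Alice | 3.35
4  | Liam  | 3.72
5  | Bob   | 3.4 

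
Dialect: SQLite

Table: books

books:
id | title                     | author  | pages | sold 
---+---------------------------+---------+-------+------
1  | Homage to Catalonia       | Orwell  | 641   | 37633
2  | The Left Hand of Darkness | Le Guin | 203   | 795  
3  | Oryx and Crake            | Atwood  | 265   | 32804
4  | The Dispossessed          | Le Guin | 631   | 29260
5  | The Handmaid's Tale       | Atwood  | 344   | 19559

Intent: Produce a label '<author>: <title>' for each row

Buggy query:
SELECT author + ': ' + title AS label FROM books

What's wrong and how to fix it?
Bug: SQLite uses || for string concatenation; + coerces text to numbers (yielding 0)

Fix: Replace + with || to concatenate text

Corrected query:
SELECT author || ': ' || title AS label FROM books

Result:
label                             
----------------------------------
Orwell: Homage to Catalonia       
Le Guin: The Left Hand of Darkness
Atwood: Oryx and Crake            
Le Guin: The Dispossessed         
Atwood: The Handmaid's Tale       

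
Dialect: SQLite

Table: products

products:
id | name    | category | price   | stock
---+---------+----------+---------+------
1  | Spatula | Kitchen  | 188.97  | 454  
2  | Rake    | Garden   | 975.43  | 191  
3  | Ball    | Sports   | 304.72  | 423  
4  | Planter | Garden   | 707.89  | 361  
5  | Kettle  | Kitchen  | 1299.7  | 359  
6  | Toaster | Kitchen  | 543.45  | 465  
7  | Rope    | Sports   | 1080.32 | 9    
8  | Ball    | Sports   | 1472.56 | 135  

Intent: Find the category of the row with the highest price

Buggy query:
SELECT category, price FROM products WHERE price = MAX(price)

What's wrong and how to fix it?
Bug: WHERE is evaluated per row; an aggregate over the whole table isn't defined there

Fix: Use a subquery: WHERE price = (SELECT MAX(price) FROM products)

Corrected query:
SELECT category, price FROM products WHERE price = (SELECT MAX(price) FROM products)

Result:
category | price  
---------+--------
Sports   | 1472.56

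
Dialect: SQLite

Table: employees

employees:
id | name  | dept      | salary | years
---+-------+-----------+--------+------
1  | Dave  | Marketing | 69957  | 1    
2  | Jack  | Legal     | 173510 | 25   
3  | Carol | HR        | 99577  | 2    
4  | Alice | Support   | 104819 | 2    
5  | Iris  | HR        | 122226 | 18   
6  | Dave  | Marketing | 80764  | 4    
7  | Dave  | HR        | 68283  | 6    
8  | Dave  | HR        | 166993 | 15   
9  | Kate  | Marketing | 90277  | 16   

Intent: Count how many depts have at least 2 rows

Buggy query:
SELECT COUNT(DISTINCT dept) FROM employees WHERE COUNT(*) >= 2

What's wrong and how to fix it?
Bug: COUNT(*) cannot appear in WHERE; the per-group count doesn't exist yet

Fix: Group first with HAVING COUNT(*) >= 2, then COUNT the resulting groups

Corrected query:
SELECT COUNT(*) FROM (SELECT dept FROM employees GROUP BY dept HAVING COUNT(*) >= 2)

Result:
COUNT(*)
--------
2       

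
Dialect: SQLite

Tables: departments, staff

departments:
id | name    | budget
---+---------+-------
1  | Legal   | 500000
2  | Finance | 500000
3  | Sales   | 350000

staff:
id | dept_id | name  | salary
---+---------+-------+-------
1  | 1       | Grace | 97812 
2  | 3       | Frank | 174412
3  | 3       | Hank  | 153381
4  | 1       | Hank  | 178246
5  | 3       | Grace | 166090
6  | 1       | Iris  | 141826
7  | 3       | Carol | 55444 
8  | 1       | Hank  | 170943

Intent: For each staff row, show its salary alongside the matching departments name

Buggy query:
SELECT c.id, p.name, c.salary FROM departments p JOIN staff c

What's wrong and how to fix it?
Bug: Missing join condition: each staff row is matched to all departments rows instead of just its own

Fix: Add ON c.dept_id = p.id to the JOIN

Corrected query:
SELECT c.id, p.name, c.salary FROM departments p JOIN staff c ON c.dept_id = p.id

Result:
id | name  | salary
---+-------+-------
1  | Legal | 97812 
2  | Sales | 174412
3  | Sales | 153381
4  | Legal | 178246
5  | Sales | 166090
6  | Legal | 141826
7  | Sales | 55444 
8  | Legal | 170943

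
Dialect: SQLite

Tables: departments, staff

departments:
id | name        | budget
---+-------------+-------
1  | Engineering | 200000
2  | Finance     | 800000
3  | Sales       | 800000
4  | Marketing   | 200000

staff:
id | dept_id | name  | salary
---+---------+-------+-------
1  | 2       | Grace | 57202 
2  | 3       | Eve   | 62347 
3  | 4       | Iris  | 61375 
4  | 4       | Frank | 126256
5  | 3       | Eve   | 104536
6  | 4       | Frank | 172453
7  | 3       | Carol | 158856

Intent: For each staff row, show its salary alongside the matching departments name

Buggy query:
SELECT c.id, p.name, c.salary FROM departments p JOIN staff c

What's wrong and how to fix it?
Bug: Missing join condition: each staff row is matched to all departments rows instead of just its own

Fix: Specify the join condition linking the foreign key to the parent id

Corrected query:
SELECT c.id, p.name, c.salary FROM departments p JOIN staff c ON c.dept_id = p.id

Result:
id | name      | salary
---+-----------+-------
1  | Finance   | 57202 
2  | Sales     | 62347 
3  | Marketing | 61375 
4  | Marketing | 126256
5  | Sales     | 104536
6  | Marketing | 172453
7  | Sales     | 158856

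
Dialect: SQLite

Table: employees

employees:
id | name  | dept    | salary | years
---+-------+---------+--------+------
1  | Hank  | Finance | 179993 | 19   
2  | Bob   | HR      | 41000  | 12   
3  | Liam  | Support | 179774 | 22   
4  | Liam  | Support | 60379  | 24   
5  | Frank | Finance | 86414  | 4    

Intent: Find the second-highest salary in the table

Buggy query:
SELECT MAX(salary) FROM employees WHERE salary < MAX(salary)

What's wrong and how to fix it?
Bug: MAX(salary) on the right of the comparison is an aggregate-in-WHERE error

Fix: Compute the overall MAX in a subquery, then take MAX of rows below it

Corrected query:
SELECT MAX(salary) FROM employees WHERE salary < (SELECT MAX(salary) FROM employees)

Result:
MAX(salary)
-----------
179774     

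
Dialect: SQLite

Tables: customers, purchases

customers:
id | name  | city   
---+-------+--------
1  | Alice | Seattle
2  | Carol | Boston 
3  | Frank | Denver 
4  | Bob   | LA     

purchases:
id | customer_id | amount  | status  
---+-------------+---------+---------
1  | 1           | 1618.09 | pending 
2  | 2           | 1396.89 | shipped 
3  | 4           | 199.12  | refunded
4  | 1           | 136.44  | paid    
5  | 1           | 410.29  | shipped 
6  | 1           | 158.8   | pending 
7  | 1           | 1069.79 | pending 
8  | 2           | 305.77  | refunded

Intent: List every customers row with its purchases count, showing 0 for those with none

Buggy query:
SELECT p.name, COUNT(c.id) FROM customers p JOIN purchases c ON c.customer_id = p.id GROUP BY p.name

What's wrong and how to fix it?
Bug: INNER JOIN drops customers rows that have no matching purchases rows

Fix: Use LEFT JOIN so parents without children still appear (COUNT(c.id) gives 0)

Corrected query:
SELECT p.name, COUNT(c.id) FROM customers p LEFT JOIN purchases c ON c.customer_id = p.id GROUP BY p.name

Result:
name  | COUNT(c.id)
------+------------
Alice | 5          
Bob   | 1          
Carol | 2          
Frank | 0          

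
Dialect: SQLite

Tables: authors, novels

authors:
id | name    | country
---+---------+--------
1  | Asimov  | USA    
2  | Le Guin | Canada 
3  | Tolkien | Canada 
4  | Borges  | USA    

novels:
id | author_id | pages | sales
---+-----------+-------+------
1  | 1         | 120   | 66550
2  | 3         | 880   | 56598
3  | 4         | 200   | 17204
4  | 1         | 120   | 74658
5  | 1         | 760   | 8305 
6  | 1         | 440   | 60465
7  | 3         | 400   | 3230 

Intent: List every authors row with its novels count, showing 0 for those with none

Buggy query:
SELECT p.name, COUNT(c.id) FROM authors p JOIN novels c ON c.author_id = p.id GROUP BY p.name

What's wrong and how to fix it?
Bug: INNER JOIN drops authors rows that have no matching novels rows

Fix: Switch to LEFT JOIN to retain unmatched parent rows

Corrected query:
SELECT p.name, COUNT(c.id) FROM authors p LEFT JOIN novels c ON c.author_id = p.id GROUP BY p.name

Result:
name    | COUNT(c.id)
--------+------------
Asimov  | 4          
Borges  | 1          
Le Guin | 0          
Tolkien | 2          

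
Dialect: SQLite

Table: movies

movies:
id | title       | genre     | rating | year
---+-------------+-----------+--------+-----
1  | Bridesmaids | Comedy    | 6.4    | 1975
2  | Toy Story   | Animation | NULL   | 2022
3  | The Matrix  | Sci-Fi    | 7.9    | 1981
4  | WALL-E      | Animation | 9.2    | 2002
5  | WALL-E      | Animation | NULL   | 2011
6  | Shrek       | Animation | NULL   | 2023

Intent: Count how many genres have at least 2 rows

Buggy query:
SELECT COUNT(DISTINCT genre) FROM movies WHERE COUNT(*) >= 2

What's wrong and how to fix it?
Bug: COUNT(*) cannot appear in WHERE; the per-group count doesn't exist yet

Fix: Group first with HAVING COUNT(*) >= 2, then COUNT the resulting groups

Corrected query:
SELECT COUNT(*) FROM (SELECT genre FROM movies GROUP BY genre HAVING COUNT(*) >= 2)

Result:
COUNT(*)
--------
1       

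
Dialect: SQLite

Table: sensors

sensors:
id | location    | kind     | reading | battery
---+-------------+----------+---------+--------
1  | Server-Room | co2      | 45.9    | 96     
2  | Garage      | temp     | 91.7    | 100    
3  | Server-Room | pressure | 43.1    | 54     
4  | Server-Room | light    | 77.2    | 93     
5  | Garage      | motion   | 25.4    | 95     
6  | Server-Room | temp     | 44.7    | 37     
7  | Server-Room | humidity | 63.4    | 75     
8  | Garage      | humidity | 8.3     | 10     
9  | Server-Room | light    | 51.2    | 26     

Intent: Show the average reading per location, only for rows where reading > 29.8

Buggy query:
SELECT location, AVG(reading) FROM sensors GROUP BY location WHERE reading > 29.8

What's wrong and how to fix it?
Bug: Row-level WHERE must come before GROUP BY in the clause order

Fix: Move the WHERE clause before GROUP BY

Corrected query:
SELECT location, AVG(reading) FROM sensors WHERE reading > 29.8 GROUP BY location

Result:
location    | AVG(reading)
------------+-------------
Garage      | 91.7        
Server-Room | 54.25       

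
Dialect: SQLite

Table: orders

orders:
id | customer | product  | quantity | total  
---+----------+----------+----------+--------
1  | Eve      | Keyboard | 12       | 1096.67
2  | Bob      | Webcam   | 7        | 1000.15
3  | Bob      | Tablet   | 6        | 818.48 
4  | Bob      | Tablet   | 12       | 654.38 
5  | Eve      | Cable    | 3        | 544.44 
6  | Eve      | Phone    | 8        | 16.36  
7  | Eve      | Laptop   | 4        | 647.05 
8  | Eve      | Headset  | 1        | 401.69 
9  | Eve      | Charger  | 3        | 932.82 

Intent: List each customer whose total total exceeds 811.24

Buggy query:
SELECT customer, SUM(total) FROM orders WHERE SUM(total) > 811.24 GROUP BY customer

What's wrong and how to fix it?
Bug: SUM(total) is an aggregate, but WHERE filters rows before aggregation

Fix: Use HAVING (which filters groups after aggregation) instead of WHERE

Corrected query:
SELECT customer, SUM(total) FROM orders GROUP BY customer HAVING SUM(total) > 811.24

Result:
customer | SUM(total)
---------+-----------
Bob      | 2473.01   
Eve      | 3639.03   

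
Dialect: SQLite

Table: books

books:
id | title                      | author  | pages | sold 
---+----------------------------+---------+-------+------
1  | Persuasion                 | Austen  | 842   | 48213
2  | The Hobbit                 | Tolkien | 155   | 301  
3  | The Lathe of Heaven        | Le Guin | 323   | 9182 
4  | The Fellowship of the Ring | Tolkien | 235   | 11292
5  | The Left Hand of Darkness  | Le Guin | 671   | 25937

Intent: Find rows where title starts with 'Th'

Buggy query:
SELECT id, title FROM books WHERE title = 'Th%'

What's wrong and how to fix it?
Bug: '=' compares the literal string including the % character; pattern matching needs LIKE

Fix: Replace '=' with LIKE so 'Th%' is treated as a pattern

Corrected query:
SELECT id, title FROM books WHERE title LIKE 'Th%'

Result:
id | title                     
---+---------------------------
2  | The Hobbit                
3  | The Lathe of Heaven       
4  | The Fellowship of the Ring
5  | The Left Hand of Darkness 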